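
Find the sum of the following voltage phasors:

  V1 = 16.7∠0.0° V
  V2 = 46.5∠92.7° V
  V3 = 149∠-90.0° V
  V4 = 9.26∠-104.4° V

Step 1 — Convert each phasor to rectangular form:
  V1 = 16.7·(cos(0.0°) + j·sin(0.0°)) = 16.7 V
  V2 = 46.5·(cos(92.7°) + j·sin(92.7°)) = -2.19 + j46.45 V
  V3 = 149·(cos(-90.0°) + j·sin(-90.0°)) = 0 - j149 V
  V4 = 9.26·(cos(-104.4°) + j·sin(-104.4°)) = -2.303 - j8.969 V
Step 2 — Sum components: V_total = 12.21 - j111.5 V.
Step 3 — Convert to polar: |V_total| = 112.2 V, ∠V_total = -83.8°.

V_total = 112.2∠-83.8° V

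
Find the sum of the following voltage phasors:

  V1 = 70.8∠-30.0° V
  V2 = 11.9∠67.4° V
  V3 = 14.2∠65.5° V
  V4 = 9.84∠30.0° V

Step 1 — Convert each phasor to rectangular form:
  V1 = 70.8·(cos(-30.0°) + j·sin(-30.0°)) = 61.31 - j35.4 V
  V2 = 11.9·(cos(67.4°) + j·sin(67.4°)) = 4.573 + j10.99 V
  V3 = 14.2·(cos(65.5°) + j·sin(65.5°)) = 5.889 + j12.92 V
  V4 = 9.84·(cos(30.0°) + j·sin(30.0°)) = 8.522 + j4.92 V
Step 2 — Sum components: V_total = 80.3 - j6.572 V.
Step 3 — Convert to polar: |V_total| = 80.57 V, ∠V_total = -4.7°.

V_total = 80.57∠-4.7° V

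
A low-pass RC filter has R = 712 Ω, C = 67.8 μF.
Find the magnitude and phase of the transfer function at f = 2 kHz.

Step 1 — Angular frequency: ω = 2π·2000 = 1.257e+04 rad/s.
Step 2 — Transfer function: H(jω) = 1/(1 + jωRC).
Step 3 — Denominator: 1 + jωRC = 1 + j·1.257e+04·712·6.78e-05 = 1 + j606.6.
Step 4 — H = 2.717e-06 - j0.001648.
Step 5 — Magnitude: |H| = 0.001648 (-55.7 dB); phase: φ = -89.9°.

|H| = 0.001648 (-55.7 dB), φ = -89.9°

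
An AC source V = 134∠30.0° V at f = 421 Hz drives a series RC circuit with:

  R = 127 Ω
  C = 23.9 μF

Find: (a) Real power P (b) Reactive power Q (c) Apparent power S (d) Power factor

Step 1 — Angular frequency: ω = 2π·f = 2π·421 = 2645 rad/s.
Step 2 — Component impedances:
  R: Z = R = 127 Ω
  C: Z = 1/(jωC) = -j/(ω·C) = 0 - j15.82 Ω
Step 3 — Series combination: Z_total = R + C = 127 - j15.82 Ω = 128∠-7.1° Ω.
Step 4 — Source phasor: V = 134∠30.0° V = 116 + j67 V.
Step 5 — Current: I = V / Z = 0.8351 + j0.6316 A = 1.047∠37.1° A.
Step 6 — Complex power: S = V·I* = 139.2 - j17.34 VA.
Step 7 — Real power: P = Re(S) = 139.2 W.
Step 8 — Reactive power: Q = Im(S) = -17.34 VAR.
Step 9 — Apparent power: |S| = 140.3 VA.
Step 10 — Power factor: PF = P/|S| = 0.9923 (leading).

(a) P = 139.2 W  (b) Q = -17.34 VAR  (c) S = 140.3 VA  (d) PF = 0.9923 (leading)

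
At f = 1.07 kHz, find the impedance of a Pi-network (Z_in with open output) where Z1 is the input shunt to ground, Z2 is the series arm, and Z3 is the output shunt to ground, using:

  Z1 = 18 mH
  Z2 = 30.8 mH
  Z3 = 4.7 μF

Step 1 — Angular frequency: ω = 2π·f = 2π·1070 = 6723 rad/s.
Step 2 — Component impedances:
  Z1: Z = jωL = j·6723·0.018 = 0 + j121 Ω
  Z2: Z = jωL = j·6723·0.0308 = 0 + j207.1 Ω
  Z3: Z = 1/(jωC) = -j/(ω·C) = 0 - j31.65 Ω
Step 3 — With open output, the series arm Z2 and the output shunt Z3 appear in series to ground: Z2 + Z3 = 0 + j175.4 Ω.
Step 4 — Parallel with input shunt Z1: Z_in = Z1 || (Z2 + Z3) = 0 + j71.61 Ω = 71.61∠90.0° Ω.

Z = 0 + j71.61 Ω = 71.61∠90.0° Ω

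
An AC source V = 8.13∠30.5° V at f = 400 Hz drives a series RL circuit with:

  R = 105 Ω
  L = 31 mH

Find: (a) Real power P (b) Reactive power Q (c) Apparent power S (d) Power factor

Step 1 — Angular frequency: ω = 2π·f = 2π·400 = 2513 rad/s.
Step 2 — Component impedances:
  R: Z = R = 105 Ω
  L: Z = jωL = j·2513·0.031 = 0 + j77.91 Ω
Step 3 — Series combination: Z_total = R + L = 105 + j77.91 Ω = 130.7∠36.6° Ω.
Step 4 — Source phasor: V = 8.13∠30.5° V = 7.005 + j4.126 V.
Step 5 — Current: I = V / Z = 0.06183 - j0.006582 A = 0.06218∠-6.1° A.
Step 6 — Complex power: S = V·I* = 0.406 + j0.3012 VA.
Step 7 — Real power: P = Re(S) = 0.406 W.
Step 8 — Reactive power: Q = Im(S) = 0.3012 VAR.
Step 9 — Apparent power: |S| = 0.5055 VA.
Step 10 — Power factor: PF = P/|S| = 0.8031 (lagging).

(a) P = 0.406 W  (b) Q = 0.3012 VAR  (c) S = 0.5055 VA  (d) PF = 0.8031 (lagging)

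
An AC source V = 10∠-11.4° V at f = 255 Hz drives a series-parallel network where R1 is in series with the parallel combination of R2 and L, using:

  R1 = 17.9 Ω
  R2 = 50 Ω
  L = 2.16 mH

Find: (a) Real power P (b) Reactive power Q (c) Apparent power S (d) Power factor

Step 1 — Angular frequency: ω = 2π·f = 2π·255 = 1602 rad/s.
Step 2 — Component impedances:
  R1: Z = R = 17.9 Ω
  R2: Z = R = 50 Ω
  L: Z = jωL = j·1602·0.00216 = 0 + j3.461 Ω
Step 3 — Parallel branch: R2 || L = 1/(1/R2 + 1/L) = 0.2384 + j3.444 Ω.
Step 4 — Series with R1: Z_total = R1 + (R2 || L) = 18.14 + j3.444 Ω = 18.46∠10.8° Ω.
Step 5 — Source phasor: V = 10∠-11.4° V = 9.803 - j1.977 V.
Step 6 — Current: I = V / Z = 0.5017 - j0.2042 A = 0.5416∠-22.2° A.
Step 7 — Complex power: S = V·I* = 5.321 + j1.01 VA.
Step 8 — Real power: P = Re(S) = 5.321 W.
Step 9 — Reactive power: Q = Im(S) = 1.01 VAR.
Step 10 — Apparent power: |S| = 5.416 VA.
Step 11 — Power factor: PF = P/|S| = 0.9824 (lagging).

(a) P = 5.321 W  (b) Q = 1.01 VAR  (c) S = 5.416 VA  (d) PF = 0.9824 (lagging)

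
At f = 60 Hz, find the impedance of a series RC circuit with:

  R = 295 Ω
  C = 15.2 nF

Step 1 — Angular frequency: ω = 2π·f = 2π·60 = 377 rad/s.
Step 2 — Component impedances:
  R: Z = R = 295 Ω
  C: Z = 1/(jωC) = -j/(ω·C) = 0 - j1.745e+05 Ω
Step 3 — Series combination: Z_total = R + C = 295 - j1.745e+05 Ω = 1.745e+05∠-89.9° Ω.

Z = 295 - j1.745e+05 Ω = 1.745e+05∠-89.9° Ω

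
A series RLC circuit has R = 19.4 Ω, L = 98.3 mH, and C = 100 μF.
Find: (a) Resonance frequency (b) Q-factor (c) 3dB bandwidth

Step 1 — Resonance: ω₀ = 1/√(LC) = 1/√(0.0983·0.0001) = 319 rad/s.
Step 2 — f₀ = ω₀/(2π) = 50.76 Hz.
Step 3 — Series Q: Q = ω₀L/R = 319·0.0983/19.4 = 1.616.
Step 4 — Bandwidth: Δω = ω₀/Q = 197.4 rad/s; BW = Δω/(2π) = 31.41 Hz.

(a) f₀ = 50.76 Hz  (b) Q = 1.616  (c) BW = 31.41 Hz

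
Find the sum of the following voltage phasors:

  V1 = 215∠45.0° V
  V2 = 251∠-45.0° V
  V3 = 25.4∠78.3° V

Step 1 — Convert each phasor to rectangular form:
  V1 = 215·(cos(45.0°) + j·sin(45.0°)) = 152 + j152 V
  V2 = 251·(cos(-45.0°) + j·sin(-45.0°)) = 177.5 - j177.5 V
  V3 = 25.4·(cos(78.3°) + j·sin(78.3°)) = 5.151 + j24.87 V
Step 2 — Sum components: V_total = 334.7 - j0.5836 V.
Step 3 — Convert to polar: |V_total| = 334.7 V, ∠V_total = -0.1°.

V_total = 334.7∠-0.1° V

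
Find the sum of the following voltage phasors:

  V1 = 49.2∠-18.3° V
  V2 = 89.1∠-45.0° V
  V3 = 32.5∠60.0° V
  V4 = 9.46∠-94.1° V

Step 1 — Convert each phasor to rectangular form:
  V1 = 49.2·(cos(-18.3°) + j·sin(-18.3°)) = 46.71 - j15.45 V
  V2 = 89.1·(cos(-45.0°) + j·sin(-45.0°)) = 63 - j63 V
  V3 = 32.5·(cos(60.0°) + j·sin(60.0°)) = 16.25 + j28.15 V
  V4 = 9.46·(cos(-94.1°) + j·sin(-94.1°)) = -0.6764 - j9.436 V
Step 2 — Sum components: V_total = 125.3 - j59.74 V.
Step 3 — Convert to polar: |V_total| = 138.8 V, ∠V_total = -25.5°.

V_total = 138.8∠-25.5° V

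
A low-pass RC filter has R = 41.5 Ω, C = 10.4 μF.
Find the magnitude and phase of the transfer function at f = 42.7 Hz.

Step 1 — Angular frequency: ω = 2π·42.7 = 268.3 rad/s.
Step 2 — Transfer function: H(jω) = 1/(1 + jωRC).
Step 3 — Denominator: 1 + jωRC = 1 + j·268.3·41.5·1.04e-05 = 1 + j0.1158.
Step 4 — H = 0.9868 - j0.1143.
Step 5 — Magnitude: |H| = 0.9934 (-0.1 dB); phase: φ = -6.6°.

|H| = 0.9934 (-0.1 dB), φ = -6.6°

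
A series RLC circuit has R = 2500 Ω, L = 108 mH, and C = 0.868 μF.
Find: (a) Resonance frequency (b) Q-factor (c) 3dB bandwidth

Step 1 — Resonance: ω₀ = 1/√(LC) = 1/√(0.108·8.68e-07) = 3266 rad/s.
Step 2 — f₀ = ω₀/(2π) = 519.8 Hz.
Step 3 — Series Q: Q = ω₀L/R = 3266·0.108/2500 = 0.1411.
Step 4 — Bandwidth: Δω = ω₀/Q = 2.315e+04 rad/s; BW = Δω/(2π) = 3684 Hz.

(a) f₀ = 519.8 Hz  (b) Q = 0.1411  (c) BW = 3684 Hz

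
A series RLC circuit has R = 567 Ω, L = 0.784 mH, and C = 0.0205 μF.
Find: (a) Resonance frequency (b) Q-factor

Step 1 — Resonance condition Im(Z)=0 gives ω₀ = 1/√(LC).
Step 2 — ω₀ = 1/√(0.000784·2.05e-08) = 2.494e+05 rad/s.
Step 3 — f₀ = ω₀/(2π) = 3.97e+04 Hz.
Step 4 — Series Q: Q = ω₀L/R = 2.494e+05·0.000784/567 = 0.3449.

(a) f₀ = 3.97e+04 Hz  (b) Q = 0.3449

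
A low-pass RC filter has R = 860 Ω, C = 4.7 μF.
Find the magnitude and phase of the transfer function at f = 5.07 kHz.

Step 1 — Angular frequency: ω = 2π·5070 = 3.186e+04 rad/s.
Step 2 — Transfer function: H(jω) = 1/(1 + jωRC).
Step 3 — Denominator: 1 + jωRC = 1 + j·3.186e+04·860·4.7e-06 = 1 + j128.8.
Step 4 — H = 6.031e-05 - j0.007766.
Step 5 — Magnitude: |H| = 0.007766 (-42.2 dB); phase: φ = -89.6°.

|H| = 0.007766 (-42.2 dB), φ = -89.6°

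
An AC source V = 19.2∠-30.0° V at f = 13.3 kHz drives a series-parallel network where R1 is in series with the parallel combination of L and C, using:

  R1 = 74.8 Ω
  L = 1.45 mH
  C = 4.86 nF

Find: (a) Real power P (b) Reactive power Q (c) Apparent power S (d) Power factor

Step 1 — Angular frequency: ω = 2π·f = 2π·1.33e+04 = 8.357e+04 rad/s.
Step 2 — Component impedances:
  R1: Z = R = 74.8 Ω
  L: Z = jωL = j·8.357e+04·0.00145 = 0 + j121.2 Ω
  C: Z = 1/(jωC) = -j/(ω·C) = 0 - j2462 Ω
Step 3 — Parallel branch: L || C = 1/(1/L + 1/C) = 0 + j127.4 Ω.
Step 4 — Series with R1: Z_total = R1 + (L || C) = 74.8 + j127.4 Ω = 147.8∠59.6° Ω.
Step 5 — Source phasor: V = 19.2∠-30.0° V = 16.63 - j9.6 V.
Step 6 — Current: I = V / Z = 0.0009296 - j0.1299 A = 0.1299∠-89.6° A.
Step 7 — Complex power: S = V·I* = 1.263 + j2.151 VA.
Step 8 — Real power: P = Re(S) = 1.263 W.
Step 9 — Reactive power: Q = Im(S) = 2.151 VAR.
Step 10 — Apparent power: |S| = 2.495 VA.
Step 11 — Power factor: PF = P/|S| = 0.5062 (lagging).

(a) P = 1.263 W  (b) Q = 2.151 VAR  (c) S = 2.495 VA  (d) PF = 0.5062 (lagging)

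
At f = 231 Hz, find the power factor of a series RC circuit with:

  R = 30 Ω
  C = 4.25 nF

Step 1 — Angular frequency: ω = 2π·f = 2π·231 = 1451 rad/s.
Step 2 — Component impedances:
  R: Z = R = 30 Ω
  C: Z = 1/(jωC) = -j/(ω·C) = 0 - j1.621e+05 Ω
Step 3 — Series combination: Z_total = R + C = 30 - j1.621e+05 Ω = 1.621e+05∠-90.0° Ω.
Step 4 — Power factor: PF = cos(φ) = Re(Z)/|Z| = 30/1.621e+05 = 0.0001851.
Step 5 — Type: Im(Z) = -1.621e+05 ⇒ leading (phase φ = -90.0°).

PF = 0.0001851 (leading, φ = -90.0°)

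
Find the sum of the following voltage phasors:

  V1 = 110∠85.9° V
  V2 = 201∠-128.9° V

Step 1 — Convert each phasor to rectangular form:
  V1 = 110·(cos(85.9°) + j·sin(85.9°)) = 7.865 + j109.7 V
  V2 = 201·(cos(-128.9°) + j·sin(-128.9°)) = -126.2 - j156.4 V
Step 2 — Sum components: V_total = -118.4 - j46.71 V.
Step 3 — Convert to polar: |V_total| = 127.2 V, ∠V_total = -158.5°.

V_total = 127.2∠-158.5° V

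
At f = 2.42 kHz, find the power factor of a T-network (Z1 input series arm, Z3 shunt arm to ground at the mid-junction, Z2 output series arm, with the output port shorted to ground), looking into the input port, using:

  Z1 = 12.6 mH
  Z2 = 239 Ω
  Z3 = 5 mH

Step 1 — Angular frequency: ω = 2π·f = 2π·2420 = 1.521e+04 rad/s.
Step 2 — Component impedances:
  Z1: Z = jωL = j·1.521e+04·0.0126 = 0 + j191.6 Ω
  Z2: Z = R = 239 Ω
  Z3: Z = jωL = j·1.521e+04·0.005 = 0 + j76.03 Ω
Step 3 — With the output port shorted to ground, the output series arm Z2 runs from the junction to ground; the shunt arm Z3 also runs from the junction to ground. They appear in parallel: Z3 || Z2 = 21.96 + j69.04 Ω.
Step 4 — Series with input arm Z1: Z_in = Z1 + (Z3 || Z2) = 21.96 + j260.6 Ω = 261.6∠85.2° Ω.
Step 5 — Power factor: PF = cos(φ) = Re(Z)/|Z| = 21.962/261.55 = 0.08397.
Step 6 — Type: Im(Z) = 260.6 ⇒ lagging (phase φ = 85.2°).

PF = 0.08397 (lagging, φ = 85.2°)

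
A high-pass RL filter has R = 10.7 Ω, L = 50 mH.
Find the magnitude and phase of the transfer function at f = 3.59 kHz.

Step 1 — Angular frequency: ω = 2π·3590 = 2.256e+04 rad/s.
Step 2 — Transfer function: H(jω) = jωL/(R + jωL).
Step 3 — Numerator jωL = j·1128; denominator R + jωL = 10.7 + j1128.
Step 4 — H = 0.9999 + j0.009486.
Step 5 — Magnitude: |H| = 1 (-0.0 dB); phase: φ = 0.5°.

|H| = 1 (-0.0 dB), φ = 0.5°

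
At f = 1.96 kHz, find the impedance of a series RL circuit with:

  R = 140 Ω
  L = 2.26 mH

Step 1 — Angular frequency: ω = 2π·f = 2π·1960 = 1.232e+04 rad/s.
Step 2 — Component impedances:
  R: Z = R = 140 Ω
  L: Z = jωL = j·1.232e+04·0.00226 = 0 + j27.83 Ω
Step 3 — Series combination: Z_total = R + L = 140 + j27.83 Ω = 142.7∠11.2° Ω.

Z = 140 + j27.83 Ω = 142.7∠11.2° Ω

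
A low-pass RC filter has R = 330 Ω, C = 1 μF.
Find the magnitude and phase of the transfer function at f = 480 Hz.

Step 1 — Angular frequency: ω = 2π·480 = 3016 rad/s.
Step 2 — Transfer function: H(jω) = 1/(1 + jωRC).
Step 3 — Denominator: 1 + jωRC = 1 + j·3016·330·1e-06 = 1 + j0.9953.
Step 4 — H = 0.5024 - j0.5.
Step 5 — Magnitude: |H| = 0.7088 (-3.0 dB); phase: φ = -44.9°.

|H| = 0.7088 (-3.0 dB), φ = -44.9°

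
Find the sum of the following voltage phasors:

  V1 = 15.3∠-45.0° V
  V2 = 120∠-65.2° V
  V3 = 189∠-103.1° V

Step 1 — Convert each phasor to rectangular form:
  V1 = 15.3·(cos(-45.0°) + j·sin(-45.0°)) = 10.82 - j10.82 V
  V2 = 120·(cos(-65.2°) + j·sin(-65.2°)) = 50.33 - j108.9 V
  V3 = 189·(cos(-103.1°) + j·sin(-103.1°)) = -42.84 - j184.1 V
Step 2 — Sum components: V_total = 18.32 - j303.8 V.
Step 3 — Convert to polar: |V_total| = 304.4 V, ∠V_total = -86.6°.

V_total = 304.4∠-86.6° V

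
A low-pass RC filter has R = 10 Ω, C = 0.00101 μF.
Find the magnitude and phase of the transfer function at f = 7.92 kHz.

Step 1 — Angular frequency: ω = 2π·7920 = 4.976e+04 rad/s.
Step 2 — Transfer function: H(jω) = 1/(1 + jωRC).
Step 3 — Denominator: 1 + jωRC = 1 + j·4.976e+04·10·1.01e-09 = 1 + j0.0005026.
Step 4 — H = 1 - j0.0005026.
Step 5 — Magnitude: |H| = 1 (-0.0 dB); phase: φ = -0.0°.

|H| = 1 (-0.0 dB), φ = -0.0°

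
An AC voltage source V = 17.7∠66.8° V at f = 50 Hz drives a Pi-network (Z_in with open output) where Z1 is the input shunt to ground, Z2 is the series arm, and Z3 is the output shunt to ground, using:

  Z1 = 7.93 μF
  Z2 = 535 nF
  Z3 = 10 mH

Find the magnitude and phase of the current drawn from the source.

Step 1 — Angular frequency: ω = 2π·f = 2π·50 = 314.2 rad/s.
Step 2 — Component impedances:
  Z1: Z = 1/(jωC) = -j/(ω·C) = 0 - j401.4 Ω
  Z2: Z = 1/(jωC) = -j/(ω·C) = 0 - j5950 Ω
  Z3: Z = jωL = j·314.2·0.01 = 0 + j3.142 Ω
Step 3 — With open output, the series arm Z2 and the output shunt Z3 appear in series to ground: Z2 + Z3 = 0 - j5947 Ω.
Step 4 — Parallel with input shunt Z1: Z_in = Z1 || (Z2 + Z3) = 0 - j376 Ω = 376∠-90.0° Ω.
Step 5 — Source phasor: V = 17.7∠66.8° V = 6.973 + j16.27 V.
Step 6 — Ohm's law: I = V / Z_total = (6.973 + j16.27) / (0 - j376) = -0.04327 + j0.01854 A.
Step 7 — Convert to polar: |I| = 0.04707 A, ∠I = 156.8°.

I = 0.04707∠156.8° A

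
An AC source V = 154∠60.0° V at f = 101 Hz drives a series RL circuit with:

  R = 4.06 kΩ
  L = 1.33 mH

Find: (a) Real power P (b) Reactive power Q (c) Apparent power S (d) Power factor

Step 1 — Angular frequency: ω = 2π·f = 2π·101 = 634.6 rad/s.
Step 2 — Component impedances:
  R: Z = R = 4060 Ω
  L: Z = jωL = j·634.6·0.00133 = 0 + j0.844 Ω
Step 3 — Series combination: Z_total = R + L = 4060 + j0.844 Ω = 4060∠0.0° Ω.
Step 4 — Source phasor: V = 154∠60.0° V = 77 + j133.4 V.
Step 5 — Current: I = V / Z = 0.01897 + j0.03285 A = 0.03793∠60.0° A.
Step 6 — Complex power: S = V·I* = 5.841 + j0.001214 VA.
Step 7 — Real power: P = Re(S) = 5.841 W.
Step 8 — Reactive power: Q = Im(S) = 0.001214 VAR.
Step 9 — Apparent power: |S| = 5.841 VA.
Step 10 — Power factor: PF = P/|S| = 1 (lagging).

(a) P = 5.841 W  (b) Q = 0.001214 VAR  (c) S = 5.841 VA  (d) PF = 1 (lagging)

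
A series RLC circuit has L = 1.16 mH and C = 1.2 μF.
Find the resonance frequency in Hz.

Step 1 — Resonance condition Im(Z)=0 gives ω₀ = 1/√(LC).
Step 2 — ω₀ = 1/√(0.00116·1.2e-06) = 2.68e+04 rad/s.
Step 3 — f₀ = ω₀/(2π) = 4266 Hz.

f₀ = 4266 Hz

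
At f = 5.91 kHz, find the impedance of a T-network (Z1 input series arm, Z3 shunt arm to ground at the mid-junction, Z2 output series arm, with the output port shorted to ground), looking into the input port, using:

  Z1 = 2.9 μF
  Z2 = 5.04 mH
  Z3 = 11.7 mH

Step 1 — Angular frequency: ω = 2π·f = 2π·5910 = 3.713e+04 rad/s.
Step 2 — Component impedances:
  Z1: Z = 1/(jωC) = -j/(ω·C) = 0 - j9.286 Ω
  Z2: Z = jωL = j·3.713e+04·0.00504 = 0 + j187.2 Ω
  Z3: Z = jωL = j·3.713e+04·0.0117 = 0 + j434.5 Ω
Step 3 — With the output port shorted to ground, the output series arm Z2 runs from the junction to ground; the shunt arm Z3 also runs from the junction to ground. They appear in parallel: Z3 || Z2 = 0 + j130.8 Ω.
Step 4 — Series with input arm Z1: Z_in = Z1 + (Z3 || Z2) = 0 + j121.5 Ω = 121.5∠90.0° Ω.

Z = 0 + j121.5 Ω = 121.5∠90.0° Ω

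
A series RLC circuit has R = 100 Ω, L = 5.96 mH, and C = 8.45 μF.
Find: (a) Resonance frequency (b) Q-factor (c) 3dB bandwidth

Step 1 — Resonance: ω₀ = 1/√(LC) = 1/√(0.00596·8.45e-06) = 4456 rad/s.
Step 2 — f₀ = ω₀/(2π) = 709.2 Hz.
Step 3 — Series Q: Q = ω₀L/R = 4456·0.00596/100 = 0.2656.
Step 4 — Bandwidth: Δω = ω₀/Q = 1.678e+04 rad/s; BW = Δω/(2π) = 2670 Hz.

(a) f₀ = 709.2 Hz  (b) Q = 0.2656  (c) BW = 2670 Hz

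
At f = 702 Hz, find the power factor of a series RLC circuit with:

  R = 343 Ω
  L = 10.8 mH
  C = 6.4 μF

Step 1 — Angular frequency: ω = 2π·f = 2π·702 = 4411 rad/s.
Step 2 — Component impedances:
  R: Z = R = 343 Ω
  L: Z = jωL = j·4411·0.0108 = 0 + j47.64 Ω
  C: Z = 1/(jωC) = -j/(ω·C) = 0 - j35.42 Ω
Step 3 — Series combination: Z_total = R + L + C = 343 + j12.21 Ω = 343.2∠2.0° Ω.
Step 4 — Power factor: PF = cos(φ) = Re(Z)/|Z| = 343/343.2 = 0.9994.
Step 5 — Type: Im(Z) = 12.21 ⇒ lagging (phase φ = 2.0°).

PF = 0.9994 (lagging, φ = 2.0°)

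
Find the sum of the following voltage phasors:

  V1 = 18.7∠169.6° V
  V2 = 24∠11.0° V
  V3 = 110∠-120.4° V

Step 1 — Convert each phasor to rectangular form:
  V1 = 18.7·(cos(169.6°) + j·sin(169.6°)) = -18.39 + j3.376 V
  V2 = 24·(cos(11.0°) + j·sin(11.0°)) = 23.56 + j4.579 V
  V3 = 110·(cos(-120.4°) + j·sin(-120.4°)) = -55.66 - j94.88 V
Step 2 — Sum components: V_total = -50.5 - j86.92 V.
Step 3 — Convert to polar: |V_total| = 100.5 V, ∠V_total = -120.2°.

V_total = 100.5∠-120.2° V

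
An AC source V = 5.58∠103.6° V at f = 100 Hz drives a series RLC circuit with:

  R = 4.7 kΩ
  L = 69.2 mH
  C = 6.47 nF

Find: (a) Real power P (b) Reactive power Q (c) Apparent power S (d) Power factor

Step 1 — Angular frequency: ω = 2π·f = 2π·100 = 628.3 rad/s.
Step 2 — Component impedances:
  R: Z = R = 4700 Ω
  L: Z = jωL = j·628.3·0.0692 = 0 + j43.48 Ω
  C: Z = 1/(jωC) = -j/(ω·C) = 0 - j2.46e+05 Ω
Step 3 — Series combination: Z_total = R + L + C = 4700 - j2.459e+05 Ω = 2.46e+05∠-88.9° Ω.
Step 4 — Source phasor: V = 5.58∠103.6° V = -1.312 + j5.424 V.
Step 5 — Current: I = V / Z = -2.215e-05 - j4.912e-06 A = 2.268e-05∠-167.5° A.
Step 6 — Complex power: S = V·I* = 2.418e-06 - j0.0001266 VA.
Step 7 — Real power: P = Re(S) = 2.418e-06 W.
Step 8 — Reactive power: Q = Im(S) = -0.0001266 VAR.
Step 9 — Apparent power: |S| = 0.0001266 VA.
Step 10 — Power factor: PF = P/|S| = 0.01911 (leading).

(a) P = 2.418e-06 W  (b) Q = -0.0001266 VAR  (c) S = 0.0001266 VA  (d) PF = 0.01911 (leading)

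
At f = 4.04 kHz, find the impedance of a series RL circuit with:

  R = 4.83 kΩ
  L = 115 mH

Step 1 — Angular frequency: ω = 2π·f = 2π·4040 = 2.538e+04 rad/s.
Step 2 — Component impedances:
  R: Z = R = 4830 Ω
  L: Z = jωL = j·2.538e+04·0.115 = 0 + j2919 Ω
Step 3 — Series combination: Z_total = R + L = 4830 + j2919 Ω = 5644∠31.1° Ω.

Z = 4830 + j2919 Ω = 5644∠31.1° Ω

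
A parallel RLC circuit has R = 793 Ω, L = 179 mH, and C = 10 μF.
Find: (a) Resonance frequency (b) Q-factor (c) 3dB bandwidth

Step 1 — Resonance: ω₀ = 1/√(LC) = 1/√(0.179·1e-05) = 747.4 rad/s.
Step 2 — f₀ = ω₀/(2π) = 119 Hz.
Step 3 — Parallel Q: Q = R/(ω₀L) = 793/(747.4·0.179) = 5.927.
Step 4 — Bandwidth: Δω = ω₀/Q = 126.1 rad/s; BW = Δω/(2π) = 20.07 Hz.

(a) f₀ = 119 Hz  (b) Q = 5.927  (c) BW = 20.07 Hz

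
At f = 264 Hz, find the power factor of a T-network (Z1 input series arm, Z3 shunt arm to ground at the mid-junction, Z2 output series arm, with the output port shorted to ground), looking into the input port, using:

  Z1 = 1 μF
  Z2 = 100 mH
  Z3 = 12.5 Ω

Step 1 — Angular frequency: ω = 2π·f = 2π·264 = 1659 rad/s.
Step 2 — Component impedances:
  Z1: Z = 1/(jωC) = -j/(ω·C) = 0 - j602.9 Ω
  Z2: Z = jωL = j·1659·0.1 = 0 + j165.9 Ω
  Z3: Z = R = 12.5 Ω
Step 3 — With the output port shorted to ground, the output series arm Z2 runs from the junction to ground; the shunt arm Z3 also runs from the junction to ground. They appear in parallel: Z3 || Z2 = 12.43 + j0.9366 Ω.
Step 4 — Series with input arm Z1: Z_in = Z1 + (Z3 || Z2) = 12.43 - j601.9 Ω = 602.1∠-88.8° Ω.
Step 5 — Power factor: PF = cos(φ) = Re(Z)/|Z| = 12.4294/602.051 = 0.02065.
Step 6 — Type: Im(Z) = -601.9 ⇒ leading (phase φ = -88.8°).

PF = 0.02065 (leading, φ = -88.8°)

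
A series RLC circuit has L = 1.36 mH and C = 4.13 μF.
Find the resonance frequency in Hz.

Step 1 — Resonance condition Im(Z)=0 gives ω₀ = 1/√(LC).
Step 2 — ω₀ = 1/√(0.00136·4.13e-06) = 1.334e+04 rad/s.
Step 3 — f₀ = ω₀/(2π) = 2124 Hz.

f₀ = 2124 Hz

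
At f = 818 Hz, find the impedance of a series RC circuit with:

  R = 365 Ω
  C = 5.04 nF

Step 1 — Angular frequency: ω = 2π·f = 2π·818 = 5140 rad/s.
Step 2 — Component impedances:
  R: Z = R = 365 Ω
  C: Z = 1/(jωC) = -j/(ω·C) = 0 - j3.86e+04 Ω
Step 3 — Series combination: Z_total = R + C = 365 - j3.86e+04 Ω = 3.861e+04∠-89.5° Ω.

Z = 365 - j3.86e+04 Ω = 3.861e+04∠-89.5° Ω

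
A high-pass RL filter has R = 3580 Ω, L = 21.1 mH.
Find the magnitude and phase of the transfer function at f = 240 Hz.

Step 1 — Angular frequency: ω = 2π·240 = 1508 rad/s.
Step 2 — Transfer function: H(jω) = jωL/(R + jωL).
Step 3 — Numerator jωL = j·31.82; denominator R + jωL = 3580 + j31.82.
Step 4 — H = 7.899e-05 + j0.008887.
Step 5 — Magnitude: |H| = 0.008887 (-41.0 dB); phase: φ = 89.5°.

|H| = 0.008887 (-41.0 dB), φ = 89.5°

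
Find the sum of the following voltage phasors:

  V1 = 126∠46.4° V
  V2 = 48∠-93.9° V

Step 1 — Convert each phasor to rectangular form:
  V1 = 126·(cos(46.4°) + j·sin(46.4°)) = 86.89 + j91.25 V
  V2 = 48·(cos(-93.9°) + j·sin(-93.9°)) = -3.265 - j47.89 V
Step 2 — Sum components: V_total = 83.63 + j43.36 V.
Step 3 — Convert to polar: |V_total| = 94.2 V, ∠V_total = 27.4°.

V_total = 94.2∠27.4° V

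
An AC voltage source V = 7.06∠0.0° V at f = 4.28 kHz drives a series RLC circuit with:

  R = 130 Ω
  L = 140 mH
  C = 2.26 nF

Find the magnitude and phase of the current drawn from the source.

Step 1 — Angular frequency: ω = 2π·f = 2π·4280 = 2.689e+04 rad/s.
Step 2 — Component impedances:
  R: Z = R = 130 Ω
  L: Z = jωL = j·2.689e+04·0.14 = 0 + j3765 Ω
  C: Z = 1/(jωC) = -j/(ω·C) = 0 - j1.645e+04 Ω
Step 3 — Series combination: Z_total = R + L + C = 130 - j1.269e+04 Ω = 1.269e+04∠-89.4° Ω.
Step 4 — Source phasor: V = 7.06∠0.0° V = 7.06 V.
Step 5 — Ohm's law: I = V / Z_total = (7.06) / (130 - j1.269e+04) = 5.7e-06 + j0.0005563 A.
Step 6 — Convert to polar: |I| = 0.0005564 A, ∠I = 89.4°.

I = 0.0005564∠89.4° A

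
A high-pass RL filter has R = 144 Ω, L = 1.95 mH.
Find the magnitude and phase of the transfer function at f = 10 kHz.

Step 1 — Angular frequency: ω = 2π·1e+04 = 6.283e+04 rad/s.
Step 2 — Transfer function: H(jω) = jωL/(R + jωL).
Step 3 — Numerator jωL = j·122.5; denominator R + jωL = 144 + j122.5.
Step 4 — H = 0.4199 + j0.4935.
Step 5 — Magnitude: |H| = 0.648 (-3.8 dB); phase: φ = 49.6°.

|H| = 0.648 (-3.8 dB), φ = 49.6°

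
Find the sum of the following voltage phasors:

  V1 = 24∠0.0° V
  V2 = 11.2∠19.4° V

Step 1 — Convert each phasor to rectangular form:
  V1 = 24·(cos(0.0°) + j·sin(0.0°)) = 24 V
  V2 = 11.2·(cos(19.4°) + j·sin(19.4°)) = 10.56 + j3.72 V
Step 2 — Sum components: V_total = 34.56 + j3.72 V.
Step 3 — Convert to polar: |V_total| = 34.76 V, ∠V_total = 6.1°.

V_total = 34.76∠6.1° V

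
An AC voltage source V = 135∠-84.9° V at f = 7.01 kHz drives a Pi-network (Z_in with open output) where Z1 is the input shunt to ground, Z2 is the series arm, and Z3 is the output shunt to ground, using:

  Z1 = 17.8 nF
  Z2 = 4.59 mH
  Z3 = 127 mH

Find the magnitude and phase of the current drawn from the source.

Step 1 — Angular frequency: ω = 2π·f = 2π·7010 = 4.405e+04 rad/s.
Step 2 — Component impedances:
  Z1: Z = 1/(jωC) = -j/(ω·C) = 0 - j1276 Ω
  Z2: Z = jωL = j·4.405e+04·0.00459 = 0 + j202.2 Ω
  Z3: Z = jωL = j·4.405e+04·0.127 = 0 + j5594 Ω
Step 3 — With open output, the series arm Z2 and the output shunt Z3 appear in series to ground: Z2 + Z3 = 0 + j5796 Ω.
Step 4 — Parallel with input shunt Z1: Z_in = Z1 || (Z2 + Z3) = 0 - j1635 Ω = 1635∠-90.0° Ω.
Step 5 — Source phasor: V = 135∠-84.9° V = 12 - j134.5 V.
Step 6 — Ohm's law: I = V / Z_total = (12 - j134.5) / (0 - j1635) = 0.08222 + j0.007338 A.
Step 7 — Convert to polar: |I| = 0.08255 A, ∠I = 5.1°.

I = 0.08255∠5.1° A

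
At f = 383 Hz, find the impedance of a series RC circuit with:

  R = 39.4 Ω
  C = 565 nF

Step 1 — Angular frequency: ω = 2π·f = 2π·383 = 2406 rad/s.
Step 2 — Component impedances:
  R: Z = R = 39.4 Ω
  C: Z = 1/(jωC) = -j/(ω·C) = 0 - j735.5 Ω
Step 3 — Series combination: Z_total = R + C = 39.4 - j735.5 Ω = 736.5∠-86.9° Ω.

Z = 39.4 - j735.5 Ω = 736.5∠-86.9° Ω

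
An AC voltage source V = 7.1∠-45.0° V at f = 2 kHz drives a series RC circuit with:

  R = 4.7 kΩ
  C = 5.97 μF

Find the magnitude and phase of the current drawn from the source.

Step 1 — Angular frequency: ω = 2π·f = 2π·2000 = 1.257e+04 rad/s.
Step 2 — Component impedances:
  R: Z = R = 4700 Ω
  C: Z = 1/(jωC) = -j/(ω·C) = 0 - j13.33 Ω
Step 3 — Series combination: Z_total = R + C = 4700 - j13.33 Ω = 4700∠-0.2° Ω.
Step 4 — Source phasor: V = 7.1∠-45.0° V = 5.02 - j5.02 V.
Step 5 — Ohm's law: I = V / Z_total = (5.02 - j5.02) / (4700 - j13.33) = 0.001071 - j0.001065 A.
Step 6 — Convert to polar: |I| = 0.001511 A, ∠I = -44.8°.

I = 0.001511∠-44.8° A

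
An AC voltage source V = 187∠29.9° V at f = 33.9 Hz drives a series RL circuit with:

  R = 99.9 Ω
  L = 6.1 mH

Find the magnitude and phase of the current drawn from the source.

Step 1 — Angular frequency: ω = 2π·f = 2π·33.9 = 213 rad/s.
Step 2 — Component impedances:
  R: Z = R = 99.9 Ω
  L: Z = jωL = j·213·0.0061 = 0 + j1.299 Ω
Step 3 — Series combination: Z_total = R + L = 99.9 + j1.299 Ω = 99.91∠0.7° Ω.
Step 4 — Source phasor: V = 187∠29.9° V = 162.1 + j93.22 V.
Step 5 — Ohm's law: I = V / Z_total = (162.1 + j93.22) / (99.9 + j1.299) = 1.635 + j0.9118 A.
Step 6 — Convert to polar: |I| = 1.872 A, ∠I = 29.2°.

I = 1.872∠29.2° A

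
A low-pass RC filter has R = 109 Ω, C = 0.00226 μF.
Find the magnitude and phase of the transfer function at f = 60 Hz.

Step 1 — Angular frequency: ω = 2π·60 = 377 rad/s.
Step 2 — Transfer function: H(jω) = 1/(1 + jωRC).
Step 3 — Denominator: 1 + jωRC = 1 + j·377·109·2.26e-09 = 1 + j9.287e-05.
Step 4 — H = 1 - j9.287e-05.
Step 5 — Magnitude: |H| = 1 (-0.0 dB); phase: φ = -0.0°.

|H| = 1 (-0.0 dB), φ = -0.0°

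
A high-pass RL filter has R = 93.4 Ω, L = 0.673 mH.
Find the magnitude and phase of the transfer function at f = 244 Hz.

Step 1 — Angular frequency: ω = 2π·244 = 1533 rad/s.
Step 2 — Transfer function: H(jω) = jωL/(R + jωL).
Step 3 — Numerator jωL = j·1.032; denominator R + jωL = 93.4 + j1.032.
Step 4 — H = 0.000122 + j0.01105.
Step 5 — Magnitude: |H| = 0.01105 (-39.1 dB); phase: φ = 89.4°.

|H| = 0.01105 (-39.1 dB), φ = 89.4°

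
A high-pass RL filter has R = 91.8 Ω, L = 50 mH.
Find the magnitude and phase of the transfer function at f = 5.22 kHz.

Step 1 — Angular frequency: ω = 2π·5220 = 3.28e+04 rad/s.
Step 2 — Transfer function: H(jω) = jωL/(R + jωL).
Step 3 — Numerator jωL = j·1640; denominator R + jωL = 91.8 + j1640.
Step 4 — H = 0.9969 + j0.0558.
Step 5 — Magnitude: |H| = 0.9984 (-0.0 dB); phase: φ = 3.2°.

|H| = 0.9984 (-0.0 dB), φ = 3.2°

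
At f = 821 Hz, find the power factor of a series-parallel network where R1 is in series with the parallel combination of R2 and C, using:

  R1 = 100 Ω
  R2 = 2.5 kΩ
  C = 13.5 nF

Step 1 — Angular frequency: ω = 2π·f = 2π·821 = 5158 rad/s.
Step 2 — Component impedances:
  R1: Z = R = 100 Ω
  R2: Z = R = 2500 Ω
  C: Z = 1/(jωC) = -j/(ω·C) = 0 - j1.436e+04 Ω
Step 3 — Parallel branch: R2 || C = 1/(1/R2 + 1/C) = 2426 - j422.4 Ω.
Step 4 — Series with R1: Z_total = R1 + (R2 || C) = 2526 - j422.4 Ω = 2562∠-9.5° Ω.
Step 5 — Power factor: PF = cos(φ) = Re(Z)/|Z| = 2526.5/2561.5 = 0.9863.
Step 6 — Type: Im(Z) = -422.4 ⇒ leading (phase φ = -9.5°).

PF = 0.9863 (leading, φ = -9.5°)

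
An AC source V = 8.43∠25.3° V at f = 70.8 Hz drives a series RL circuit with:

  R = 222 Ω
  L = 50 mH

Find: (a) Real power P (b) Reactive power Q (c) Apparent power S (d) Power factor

Step 1 — Angular frequency: ω = 2π·f = 2π·70.8 = 444.8 rad/s.
Step 2 — Component impedances:
  R: Z = R = 222 Ω
  L: Z = jωL = j·444.8·0.05 = 0 + j22.24 Ω
Step 3 — Series combination: Z_total = R + L = 222 + j22.24 Ω = 223.1∠5.7° Ω.
Step 4 — Source phasor: V = 8.43∠25.3° V = 7.621 + j3.603 V.
Step 5 — Current: I = V / Z = 0.0356 + j0.01266 A = 0.03778∠19.6° A.
Step 6 — Complex power: S = V·I* = 0.3169 + j0.03175 VA.
Step 7 — Real power: P = Re(S) = 0.3169 W.
Step 8 — Reactive power: Q = Im(S) = 0.03175 VAR.
Step 9 — Apparent power: |S| = 0.3185 VA.
Step 10 — Power factor: PF = P/|S| = 0.995 (lagging).

(a) P = 0.3169 W  (b) Q = 0.03175 VAR  (c) S = 0.3185 VA  (d) PF = 0.995 (lagging)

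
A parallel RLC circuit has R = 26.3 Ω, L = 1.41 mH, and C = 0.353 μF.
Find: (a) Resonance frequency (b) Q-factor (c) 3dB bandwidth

Step 1 — Resonance: ω₀ = 1/√(LC) = 1/√(0.00141·3.53e-07) = 4.482e+04 rad/s.
Step 2 — f₀ = ω₀/(2π) = 7134 Hz.
Step 3 — Parallel Q: Q = R/(ω₀L) = 26.3/(4.482e+04·0.00141) = 0.4161.
Step 4 — Bandwidth: Δω = ω₀/Q = 1.077e+05 rad/s; BW = Δω/(2π) = 1.714e+04 Hz.

(a) f₀ = 7134 Hz  (b) Q = 0.4161  (c) BW = 1.714e+04 Hz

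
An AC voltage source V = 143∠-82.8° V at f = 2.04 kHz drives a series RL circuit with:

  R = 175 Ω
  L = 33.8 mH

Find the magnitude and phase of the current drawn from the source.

Step 1 — Angular frequency: ω = 2π·f = 2π·2040 = 1.282e+04 rad/s.
Step 2 — Component impedances:
  R: Z = R = 175 Ω
  L: Z = jωL = j·1.282e+04·0.0338 = 0 + j433.2 Ω
Step 3 — Series combination: Z_total = R + L = 175 + j433.2 Ω = 467.2∠68.0° Ω.
Step 4 — Source phasor: V = 143∠-82.8° V = 17.92 - j141.9 V.
Step 5 — Ohm's law: I = V / Z_total = (17.92 - j141.9) / (175 + j433.2) = -0.2672 - j0.1493 A.
Step 6 — Convert to polar: |I| = 0.306 A, ∠I = -150.8°.

I = 0.306∠-150.8° A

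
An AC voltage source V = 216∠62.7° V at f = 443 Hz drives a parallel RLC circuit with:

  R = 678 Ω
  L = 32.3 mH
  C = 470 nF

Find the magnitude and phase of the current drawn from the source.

Step 1 — Angular frequency: ω = 2π·f = 2π·443 = 2783 rad/s.
Step 2 — Component impedances:
  R: Z = R = 678 Ω
  L: Z = jωL = j·2783·0.0323 = 0 + j89.91 Ω
  C: Z = 1/(jωC) = -j/(ω·C) = 0 - j764.4 Ω
Step 3 — Parallel combination: 1/Z_total = 1/R + 1/L + 1/C; Z_total = 14.97 + j99.64 Ω = 100.8∠81.5° Ω.
Step 4 — Source phasor: V = 216∠62.7° V = 99.07 + j191.9 V.
Step 5 — Ohm's law: I = V / Z_total = (99.07 + j191.9) / (14.97 + j99.64) = 2.03 - j0.6892 A.
Step 6 — Convert to polar: |I| = 2.144 A, ∠I = -18.8°.

I = 2.144∠-18.8° A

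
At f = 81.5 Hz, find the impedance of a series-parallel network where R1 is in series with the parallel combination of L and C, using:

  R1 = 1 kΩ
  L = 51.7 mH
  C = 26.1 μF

Step 1 — Angular frequency: ω = 2π·f = 2π·81.5 = 512.1 rad/s.
Step 2 — Component impedances:
  R1: Z = R = 1000 Ω
  L: Z = jωL = j·512.1·0.0517 = 0 + j26.47 Ω
  C: Z = 1/(jωC) = -j/(ω·C) = 0 - j74.82 Ω
Step 3 — Parallel branch: L || C = 1/(1/L + 1/C) = 0 + j40.97 Ω.
Step 4 — Series with R1: Z_total = R1 + (L || C) = 1000 + j40.97 Ω = 1001∠2.3° Ω.

Z = 1000 + j40.97 Ω = 1001∠2.3° Ω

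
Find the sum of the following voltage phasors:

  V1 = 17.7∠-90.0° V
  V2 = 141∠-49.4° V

Step 1 — Convert each phasor to rectangular form:
  V1 = 17.7·(cos(-90.0°) + j·sin(-90.0°)) = 0 - j17.7 V
  V2 = 141·(cos(-49.4°) + j·sin(-49.4°)) = 91.76 - j107.1 V
Step 2 — Sum components: V_total = 91.76 - j124.8 V.
Step 3 — Convert to polar: |V_total| = 154.9 V, ∠V_total = -53.7°.

V_total = 154.9∠-53.7° V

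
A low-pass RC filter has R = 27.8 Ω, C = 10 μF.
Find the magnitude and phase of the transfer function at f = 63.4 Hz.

Step 1 — Angular frequency: ω = 2π·63.4 = 398.4 rad/s.
Step 2 — Transfer function: H(jω) = 1/(1 + jωRC).
Step 3 — Denominator: 1 + jωRC = 1 + j·398.4·27.8·1e-05 = 1 + j0.1107.
Step 4 — H = 0.9879 - j0.1094.
Step 5 — Magnitude: |H| = 0.9939 (-0.1 dB); phase: φ = -6.3°.

|H| = 0.9939 (-0.1 dB), φ = -6.3°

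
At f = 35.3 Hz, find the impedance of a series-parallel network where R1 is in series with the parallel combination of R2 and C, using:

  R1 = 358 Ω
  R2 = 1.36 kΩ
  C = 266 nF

Step 1 — Angular frequency: ω = 2π·f = 2π·35.3 = 221.8 rad/s.
Step 2 — Component impedances:
  R1: Z = R = 358 Ω
  R2: Z = R = 1360 Ω
  C: Z = 1/(jωC) = -j/(ω·C) = 0 - j1.695e+04 Ω
Step 3 — Parallel branch: R2 || C = 1/(1/R2 + 1/C) = 1351 - j108.4 Ω.
Step 4 — Series with R1: Z_total = R1 + (R2 || C) = 1709 - j108.4 Ω = 1713∠-3.6° Ω.

Z = 1709 - j108.4 Ω = 1713∠-3.6° Ω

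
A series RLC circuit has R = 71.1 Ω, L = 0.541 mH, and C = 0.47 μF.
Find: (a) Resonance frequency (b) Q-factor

Step 1 — Resonance condition Im(Z)=0 gives ω₀ = 1/√(LC).
Step 2 — ω₀ = 1/√(0.000541·4.7e-07) = 6.271e+04 rad/s.
Step 3 — f₀ = ω₀/(2π) = 9981 Hz.
Step 4 — Series Q: Q = ω₀L/R = 6.271e+04·0.000541/71.1 = 0.4772.

(a) f₀ = 9981 Hz  (b) Q = 0.4772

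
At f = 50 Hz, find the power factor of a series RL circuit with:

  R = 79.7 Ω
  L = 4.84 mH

Step 1 — Angular frequency: ω = 2π·f = 2π·50 = 314.2 rad/s.
Step 2 — Component impedances:
  R: Z = R = 79.7 Ω
  L: Z = jωL = j·314.2·0.00484 = 0 + j1.521 Ω
Step 3 — Series combination: Z_total = R + L = 79.7 + j1.521 Ω = 79.71∠1.1° Ω.
Step 4 — Power factor: PF = cos(φ) = Re(Z)/|Z| = 79.7/79.715 = 0.9998.
Step 5 — Type: Im(Z) = 1.521 ⇒ lagging (phase φ = 1.1°).

PF = 0.9998 (lagging, φ = 1.1°)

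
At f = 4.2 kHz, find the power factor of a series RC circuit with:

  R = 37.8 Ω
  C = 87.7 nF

Step 1 — Angular frequency: ω = 2π·f = 2π·4200 = 2.639e+04 rad/s.
Step 2 — Component impedances:
  R: Z = R = 37.8 Ω
  C: Z = 1/(jωC) = -j/(ω·C) = 0 - j432.1 Ω
Step 3 — Series combination: Z_total = R + C = 37.8 - j432.1 Ω = 433.7∠-85.0° Ω.
Step 4 — Power factor: PF = cos(φ) = Re(Z)/|Z| = 37.8/433.74 = 0.08715.
Step 5 — Type: Im(Z) = -432.1 ⇒ leading (phase φ = -85.0°).

PF = 0.08715 (leading, φ = -85.0°)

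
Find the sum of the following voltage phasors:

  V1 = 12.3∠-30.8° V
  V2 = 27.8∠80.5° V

Step 1 — Convert each phasor to rectangular form:
  V1 = 12.3·(cos(-30.8°) + j·sin(-30.8°)) = 10.57 - j6.298 V
  V2 = 27.8·(cos(80.5°) + j·sin(80.5°)) = 4.588 + j27.42 V
Step 2 — Sum components: V_total = 15.15 + j21.12 V.
Step 3 — Convert to polar: |V_total| = 25.99 V, ∠V_total = 54.3°.

V_total = 25.99∠54.3° V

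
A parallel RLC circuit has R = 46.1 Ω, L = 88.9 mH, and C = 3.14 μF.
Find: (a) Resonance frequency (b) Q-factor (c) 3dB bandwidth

Step 1 — Resonance: ω₀ = 1/√(LC) = 1/√(0.0889·3.14e-06) = 1893 rad/s.
Step 2 — f₀ = ω₀/(2π) = 301.2 Hz.
Step 3 — Parallel Q: Q = R/(ω₀L) = 46.1/(1893·0.0889) = 0.274.
Step 4 — Bandwidth: Δω = ω₀/Q = 6908 rad/s; BW = Δω/(2π) = 1099 Hz.

(a) f₀ = 301.2 Hz  (b) Q = 0.274  (c) BW = 1099 Hz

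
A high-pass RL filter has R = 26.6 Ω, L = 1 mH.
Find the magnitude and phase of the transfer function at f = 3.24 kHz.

Step 1 — Angular frequency: ω = 2π·3240 = 2.036e+04 rad/s.
Step 2 — Transfer function: H(jω) = jωL/(R + jωL).
Step 3 — Numerator jωL = j·20.36; denominator R + jωL = 26.6 + j20.36.
Step 4 — H = 0.3694 + j0.4826.
Step 5 — Magnitude: |H| = 0.6078 (-4.3 dB); phase: φ = 52.6°.

|H| = 0.6078 (-4.3 dB), φ = 52.6°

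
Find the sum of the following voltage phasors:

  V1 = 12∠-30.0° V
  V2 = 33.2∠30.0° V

Step 1 — Convert each phasor to rectangular form:
  V1 = 12·(cos(-30.0°) + j·sin(-30.0°)) = 10.39 - j6 V
  V2 = 33.2·(cos(30.0°) + j·sin(30.0°)) = 28.75 + j16.6 V
Step 2 — Sum components: V_total = 39.14 + j10.6 V.
Step 3 — Convert to polar: |V_total| = 40.55 V, ∠V_total = 15.2°.

V_total = 40.55∠15.2° V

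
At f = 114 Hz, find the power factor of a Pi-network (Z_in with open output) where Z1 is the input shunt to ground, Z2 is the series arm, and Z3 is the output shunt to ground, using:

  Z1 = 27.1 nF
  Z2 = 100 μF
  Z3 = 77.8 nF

Step 1 — Angular frequency: ω = 2π·f = 2π·114 = 716.3 rad/s.
Step 2 — Component impedances:
  Z1: Z = 1/(jωC) = -j/(ω·C) = 0 - j5.152e+04 Ω
  Z2: Z = 1/(jωC) = -j/(ω·C) = 0 - j13.96 Ω
  Z3: Z = 1/(jωC) = -j/(ω·C) = 0 - j1.794e+04 Ω
Step 3 — With open output, the series arm Z2 and the output shunt Z3 appear in series to ground: Z2 + Z3 = 0 - j1.796e+04 Ω.
Step 4 — Parallel with input shunt Z1: Z_in = Z1 || (Z2 + Z3) = 0 - j1.332e+04 Ω = 1.332e+04∠-90.0° Ω.
Step 5 — Power factor: PF = cos(φ) = Re(Z)/|Z| = 0/1.332e+04 = 0.
Step 6 — Type: Im(Z) = -1.332e+04 ⇒ leading (phase φ = -90.0°).

PF = 0 (leading, φ = -90.0°)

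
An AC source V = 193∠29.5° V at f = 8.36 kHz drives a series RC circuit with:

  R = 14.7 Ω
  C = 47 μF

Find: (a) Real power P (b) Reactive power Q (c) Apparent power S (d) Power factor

Step 1 — Angular frequency: ω = 2π·f = 2π·8360 = 5.253e+04 rad/s.
Step 2 — Component impedances:
  R: Z = R = 14.7 Ω
  C: Z = 1/(jωC) = -j/(ω·C) = 0 - j0.4051 Ω
Step 3 — Series combination: Z_total = R + C = 14.7 - j0.4051 Ω = 14.71∠-1.6° Ω.
Step 4 — Source phasor: V = 193∠29.5° V = 168 + j95.04 V.
Step 5 — Current: I = V / Z = 11.24 + j6.775 A = 13.12∠31.1° A.
Step 6 — Complex power: S = V·I* = 2532 - j69.77 VA.
Step 7 — Real power: P = Re(S) = 2532 W.
Step 8 — Reactive power: Q = Im(S) = -69.77 VAR.
Step 9 — Apparent power: |S| = 2533 VA.
Step 10 — Power factor: PF = P/|S| = 0.9996 (leading).

(a) P = 2532 W  (b) Q = -69.77 VAR  (c) S = 2533 VA  (d) PF = 0.9996 (leading)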